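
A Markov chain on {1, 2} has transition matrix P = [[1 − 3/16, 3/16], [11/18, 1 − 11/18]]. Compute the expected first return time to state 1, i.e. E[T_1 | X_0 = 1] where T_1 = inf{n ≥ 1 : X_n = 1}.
E[T_1 | X_0 = 1] = 1/π_1 = 115/88

For an irreducible recurrent Markov chain with stationary distribution π, E[T_i | X_0 = i] = 1/π_i (Kac's formula). Here π_1 = (11/18)/(3/16 + 11/18) = (11/18)/(115/144) = 88/115, so E[T_1 | X_0 = 1] = 1/π_1 = (3/16 + 11/18)/(11/18) = (115/144)/(11/18) = 115/88.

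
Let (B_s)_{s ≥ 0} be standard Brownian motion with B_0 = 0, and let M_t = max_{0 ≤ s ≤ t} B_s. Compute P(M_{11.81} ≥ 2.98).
P(M_{11.81} ≥ 2.98) = 2·P(B_{11.81} ≥ 2.98) = 2(1 − Φ(2.98/√11.81)) ≈ 0.3859

By the reflection principle for Brownian motion, P(M_t ≥ a) = 2 · P(B_t ≥ a) for a ≥ 0. Since B_t ~ N(0, t), P(B_t ≥ 2.98) = 1 − Φ(2.98/√t) = 1 − Φ(2.98/√11.81) = 1 − Φ(0.8671). So
  P(M_{11.81} ≥ 2.98) = 2(1 − Φ(0.8671)) ≈ 0.3859.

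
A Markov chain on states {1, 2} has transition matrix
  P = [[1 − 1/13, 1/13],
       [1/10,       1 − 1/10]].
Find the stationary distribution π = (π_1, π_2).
π_1 = 13/23, π_2 = 10/23

Solve πP = π with π_1 + π_2 = 1. From πP = π: π_1 · (1 − 1/13) + π_2 · 1/10 = π_1 ⇒ π_2 · 1/10 = π_1 · 1/13 ⇒ π_2/π_1 = (1/13)/(1/10) = 10/13. Together with π_1 + π_2 = 1:
  π_1 = (1/10)/(1/13 + 1/10) = (1/10)/(23/130) = 13/23,
  π_2 = (1/13)/(1/13 + 1/10) = (1/13)/(23/130) = 10/23.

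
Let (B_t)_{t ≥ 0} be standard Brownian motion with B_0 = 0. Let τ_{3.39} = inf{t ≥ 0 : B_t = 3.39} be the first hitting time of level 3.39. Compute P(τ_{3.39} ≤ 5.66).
P(τ_{3.39} ≤ 5.66) = 2(1 − Φ(3.39/√5.66)) = 2(1 − Φ(1.4249)) ≈ 0.1542

By the reflection principle for standard BM, P(τ_b ≤ t) = 2 · P(B_t ≥ b). Since B_t ~ N(0, t), P(B_t ≥ 3.39) = 1 − Φ(3.39/√t) = 1 − Φ(3.39/√5.66) = 1 − Φ(1.4249) ≈ 0.07709. Doubling: P(τ_{3.39} ≤ 5.66) ≈ 2 · 0.07709 = 0.15418 ≈ 0.1542.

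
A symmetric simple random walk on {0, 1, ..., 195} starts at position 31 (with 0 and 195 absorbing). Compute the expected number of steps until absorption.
E[τ | X_0 = 31] = 5084

Let v_k = E[τ | X_0 = k]. Boundary: v_0 = v_195 = 0. Recurrence: v_k = 1 + (v_{k-1} + v_{k+1})/2 for 1 ≤ k ≤ 194. The particular solution to v_k − (v_{k-1} + v_{k+1})/2 = 1 is v_k = −k^2. Adding homogeneous solution A + B k and matching boundaries gives v_k = k (195 − k). Substituting k = 31: v_31 = 31 · 164 = 5084.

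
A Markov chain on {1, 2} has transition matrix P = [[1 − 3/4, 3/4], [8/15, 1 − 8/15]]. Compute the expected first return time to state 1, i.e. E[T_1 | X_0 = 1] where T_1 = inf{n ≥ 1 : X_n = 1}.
E[T_1 | X_0 = 1] = 1/π_1 = 77/32

For an irreducible recurrent Markov chain with stationary distribution π, E[T_i | X_0 = i] = 1/π_i (Kac's formula). Here π_1 = (8/15)/(3/4 + 8/15) = (8/15)/(77/60) = 32/77, so E[T_1 | X_0 = 1] = 1/π_1 = (3/4 + 8/15)/(8/15) = (77/60)/(8/15) = 77/32.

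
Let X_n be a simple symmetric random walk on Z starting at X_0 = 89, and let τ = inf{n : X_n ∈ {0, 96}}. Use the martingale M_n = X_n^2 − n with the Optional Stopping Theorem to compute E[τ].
E[τ] = 623

M_n = X_n^2 − n is a martingale (since E[X_{n+1}^2 | F_n] = X_n^2 + 1). By OST (τ has finite mean in a bounded region), E[M_τ] = E[M_0] = X_0^2 − 0 = 89^2 = 7921. Also E[M_τ] = E[X_τ^2] − E[τ]. The walk exits at 0 or 96, with P(hit 96 first) = 89/96, so E[X_τ^2] = 96^2 · 89/96 + 0 = 8544. Thus E[τ] = E[X_τ^2] − E[M_τ] = 8544 − 7921 = 623 = 89(96 − 89) = 623.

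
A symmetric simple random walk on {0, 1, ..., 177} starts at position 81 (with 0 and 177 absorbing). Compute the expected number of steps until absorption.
E[τ | X_0 = 81] = 7776

Let v_k = E[τ | X_0 = k]. Boundary: v_0 = v_177 = 0. Recurrence: v_k = 1 + (v_{k-1} + v_{k+1})/2 for 1 ≤ k ≤ 176. The particular solution to v_k − (v_{k-1} + v_{k+1})/2 = 1 is v_k = −k^2. Adding homogeneous solution A + B k and matching boundaries gives v_k = k (177 − k). Substituting k = 81: v_81 = 81 · 96 = 7776.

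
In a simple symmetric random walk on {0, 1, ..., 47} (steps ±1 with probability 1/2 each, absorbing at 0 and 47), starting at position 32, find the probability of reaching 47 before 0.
P(hit 47 before 0) = 32/47

Let u_k = P(hit 47 before 0 | start at k). Then u_0 = 0, u_47 = 1, and u_k = u_{k-1}/2 + u_{k+1}/2 for 1 ≤ k ≤ 46. This harmonic recurrence is solved by u_k = k/47, giving u_32 = 32/47.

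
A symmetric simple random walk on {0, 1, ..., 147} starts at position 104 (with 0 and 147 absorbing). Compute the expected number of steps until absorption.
E[τ | X_0 = 104] = 4472

Let v_k = E[τ | X_0 = k]. Boundary: v_0 = v_147 = 0. Recurrence: v_k = 1 + (v_{k-1} + v_{k+1})/2 for 1 ≤ k ≤ 146. The particular solution to v_k − (v_{k-1} + v_{k+1})/2 = 1 is v_k = −k^2. Adding homogeneous solution A + B k and matching boundaries gives v_k = k (147 − k). Substituting k = 104: v_104 = 104 · 43 = 4472.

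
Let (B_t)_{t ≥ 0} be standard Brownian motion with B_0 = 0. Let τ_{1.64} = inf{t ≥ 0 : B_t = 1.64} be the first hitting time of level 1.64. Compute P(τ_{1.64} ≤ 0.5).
P(τ_{1.64} ≤ 0.5) = 2(1 − Φ(1.64/√0.5)) = 2(1 − Φ(2.3193)) ≈ 0.0204

By the reflection principle for standard BM, P(τ_b ≤ t) = 2 · P(B_t ≥ b). Since B_t ~ N(0, t), P(B_t ≥ 1.64) = 1 − Φ(1.64/√t) = 1 − Φ(1.64/√0.5) = 1 − Φ(2.3193) ≈ 0.01019. Doubling: P(τ_{1.64} ≤ 0.5) ≈ 2 · 0.01019 = 0.02038 ≈ 0.0204.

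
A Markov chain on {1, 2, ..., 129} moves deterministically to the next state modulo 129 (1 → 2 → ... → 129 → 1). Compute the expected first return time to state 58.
E[T_58 | X_0 = 58] = 129

The chain cycles deterministically, so starting at state 58 it returns in exactly 129 steps. Equivalently, the stationary distribution is uniform π_j = 1/129 for every state j, so by Kac's formula E[T_58] = 1/π_58 = 129.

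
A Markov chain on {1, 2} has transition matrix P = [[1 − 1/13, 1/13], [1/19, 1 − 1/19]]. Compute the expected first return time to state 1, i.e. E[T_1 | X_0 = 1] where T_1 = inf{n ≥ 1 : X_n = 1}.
E[T_1 | X_0 = 1] = 1/π_1 = 32/13

For an irreducible recurrent Markov chain with stationary distribution π, E[T_i | X_0 = i] = 1/π_i (Kac's formula). Here π_1 = (1/19)/(1/13 + 1/19) = (1/19)/(32/247) = 13/32, so E[T_1 | X_0 = 1] = 1/π_1 = (1/13 + 1/19)/(1/19) = (32/247)/(1/19) = 32/13.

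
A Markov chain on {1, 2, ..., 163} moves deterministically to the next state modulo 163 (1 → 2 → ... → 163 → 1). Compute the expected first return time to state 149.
E[T_149 | X_0 = 149] = 163

The chain cycles deterministically, so starting at state 149 it returns in exactly 163 steps. Equivalently, the stationary distribution is uniform π_j = 1/163 for every state j, so by Kac's formula E[T_149] = 1/π_149 = 163.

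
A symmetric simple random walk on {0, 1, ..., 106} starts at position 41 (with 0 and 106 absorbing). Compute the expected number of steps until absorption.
E[τ | X_0 = 41] = 2665

Let v_k = E[τ | X_0 = k]. Boundary: v_0 = v_106 = 0. Recurrence: v_k = 1 + (v_{k-1} + v_{k+1})/2 for 1 ≤ k ≤ 105. The particular solution to v_k − (v_{k-1} + v_{k+1})/2 = 1 is v_k = −k^2. Adding homogeneous solution A + B k and matching boundaries gives v_k = k (106 − k). Substituting k = 41: v_41 = 41 · 65 = 2665.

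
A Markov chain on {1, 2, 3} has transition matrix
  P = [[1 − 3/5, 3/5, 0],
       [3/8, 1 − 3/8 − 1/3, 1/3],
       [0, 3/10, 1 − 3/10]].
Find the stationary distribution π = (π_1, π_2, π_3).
π = (45/197, 72/197, 80/197)

This is a birth-death chain on three states, which satisfies detailed balance: π_1 · P_{12} = π_2 · P_{21} and π_2 · P_{23} = π_3 · P_{32}.
From π_1 · 3/5 = π_2 · 3/8: π_2/π_1 = (3/5)/(3/8) = 8/5.
From π_2 · 1/3 = π_3 · 3/10: π_3/π_2 = (1/3)/(3/10) = 10/9.
Take π_1 proportional to 1; then unnormalized π = (1, 8/5, 16/9). Normalize by dividing by the sum 197/45:
  π = (45/197, 72/197, 80/197).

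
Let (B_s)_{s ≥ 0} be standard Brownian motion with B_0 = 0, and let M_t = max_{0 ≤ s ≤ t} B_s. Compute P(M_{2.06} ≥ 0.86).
P(M_{2.06} ≥ 0.86) = 2·P(B_{2.06} ≥ 0.86) = 2(1 − Φ(0.86/√2.06)) ≈ 0.5490

By the reflection principle for Brownian motion, P(M_t ≥ a) = 2 · P(B_t ≥ a) for a ≥ 0. Since B_t ~ N(0, t), P(B_t ≥ 0.86) = 1 − Φ(0.86/√t) = 1 − Φ(0.86/√2.06) = 1 − Φ(0.5992). So
  P(M_{2.06} ≥ 0.86) = 2(1 − Φ(0.5992)) ≈ 0.5490.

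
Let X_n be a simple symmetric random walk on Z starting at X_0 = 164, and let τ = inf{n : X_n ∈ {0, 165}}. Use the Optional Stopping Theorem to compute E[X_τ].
E[X_τ] = 164

X_n is a martingale and τ is a bounded-mean stopping time (indeed τ is finite a.s. with bounded expectation since the walk is in a bounded region). By the OST, E[X_τ] = E[X_0] = 164. Equivalently: E[X_τ] = 165 · P(hit 165 first) + 0 · P(hit 0 first) = 165 · (164/165) = 164.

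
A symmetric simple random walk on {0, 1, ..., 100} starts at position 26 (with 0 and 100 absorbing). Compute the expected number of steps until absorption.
E[τ | X_0 = 26] = 1924

Let v_k = E[τ | X_0 = k]. Boundary: v_0 = v_100 = 0. Recurrence: v_k = 1 + (v_{k-1} + v_{k+1})/2 for 1 ≤ k ≤ 99. The particular solution to v_k − (v_{k-1} + v_{k+1})/2 = 1 is v_k = −k^2. Adding homogeneous solution A + B k and matching boundaries gives v_k = k (100 − k). Substituting k = 26: v_26 = 26 · 74 = 1924.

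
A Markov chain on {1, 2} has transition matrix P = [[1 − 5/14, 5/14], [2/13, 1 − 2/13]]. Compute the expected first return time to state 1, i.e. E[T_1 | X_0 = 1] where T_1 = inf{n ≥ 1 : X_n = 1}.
E[T_1 | X_0 = 1] = 1/π_1 = 93/28

For an irreducible recurrent Markov chain with stationary distribution π, E[T_i | X_0 = i] = 1/π_i (Kac's formula). Here π_1 = (2/13)/(5/14 + 2/13) = (2/13)/(93/182) = 28/93, so E[T_1 | X_0 = 1] = 1/π_1 = (5/14 + 2/13)/(2/13) = (93/182)/(2/13) = 93/28.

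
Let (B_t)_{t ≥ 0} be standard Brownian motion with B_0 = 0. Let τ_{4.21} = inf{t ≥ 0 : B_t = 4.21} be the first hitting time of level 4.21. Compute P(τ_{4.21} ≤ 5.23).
P(τ_{4.21} ≤ 5.23) = 2(1 − Φ(4.21/√5.23)) = 2(1 − Φ(1.8409)) ≈ 0.0656

By the reflection principle for standard BM, P(τ_b ≤ t) = 2 · P(B_t ≥ b). Since B_t ~ N(0, t), P(B_t ≥ 4.21) = 1 − Φ(4.21/√t) = 1 − Φ(4.21/√5.23) = 1 − Φ(1.8409) ≈ 0.03282. Doubling: P(τ_{4.21} ≤ 5.23) ≈ 2 · 0.03282 = 0.06564 ≈ 0.0656.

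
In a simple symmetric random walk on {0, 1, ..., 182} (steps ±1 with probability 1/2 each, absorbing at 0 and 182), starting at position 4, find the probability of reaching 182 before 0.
P(hit 182 before 0) = 4/182 = 2/91

Let u_k = P(hit 182 before 0 | start at k). Then u_0 = 0, u_182 = 1, and u_k = u_{k-1}/2 + u_{k+1}/2 for 1 ≤ k ≤ 181. This harmonic recurrence is solved by u_k = k/182, giving u_4 = 4/182 = 2/91.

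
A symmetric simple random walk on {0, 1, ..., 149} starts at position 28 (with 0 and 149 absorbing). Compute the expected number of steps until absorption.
E[τ | X_0 = 28] = 3388

Let v_k = E[τ | X_0 = k]. Boundary: v_0 = v_149 = 0. Recurrence: v_k = 1 + (v_{k-1} + v_{k+1})/2 for 1 ≤ k ≤ 148. The particular solution to v_k − (v_{k-1} + v_{k+1})/2 = 1 is v_k = −k^2. Adding homogeneous solution A + B k and matching boundaries gives v_k = k (149 − k). Substituting k = 28: v_28 = 28 · 121 = 3388.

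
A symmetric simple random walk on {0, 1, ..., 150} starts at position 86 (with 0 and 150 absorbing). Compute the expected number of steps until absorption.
E[τ | X_0 = 86] = 5504

Let v_k = E[τ | X_0 = k]. Boundary: v_0 = v_150 = 0. Recurrence: v_k = 1 + (v_{k-1} + v_{k+1})/2 for 1 ≤ k ≤ 149. The particular solution to v_k − (v_{k-1} + v_{k+1})/2 = 1 is v_k = −k^2. Adding homogeneous solution A + B k and matching boundaries gives v_k = k (150 − k). Substituting k = 86: v_86 = 86 · 64 = 5504.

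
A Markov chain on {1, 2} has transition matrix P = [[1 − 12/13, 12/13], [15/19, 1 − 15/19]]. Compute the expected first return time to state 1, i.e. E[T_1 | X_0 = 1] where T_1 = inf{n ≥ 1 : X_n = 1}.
E[T_1 | X_0 = 1] = 1/π_1 = 141/65

For an irreducible recurrent Markov chain with stationary distribution π, E[T_i | X_0 = i] = 1/π_i (Kac's formula). Here π_1 = (15/19)/(12/13 + 15/19) = (15/19)/(423/247) = 65/141, so E[T_1 | X_0 = 1] = 1/π_1 = (12/13 + 15/19)/(15/19) = (423/247)/(15/19) = 141/65.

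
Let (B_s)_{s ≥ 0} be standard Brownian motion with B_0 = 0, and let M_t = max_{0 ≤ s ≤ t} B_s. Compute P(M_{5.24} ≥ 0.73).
P(M_{5.24} ≥ 0.73) = 2·P(B_{5.24} ≥ 0.73) = 2(1 − Φ(0.73/√5.24)) ≈ 0.7498

By the reflection principle for Brownian motion, P(M_t ≥ a) = 2 · P(B_t ≥ a) for a ≥ 0. Since B_t ~ N(0, t), P(B_t ≥ 0.73) = 1 − Φ(0.73/√t) = 1 − Φ(0.73/√5.24) = 1 − Φ(0.3189). So
  P(M_{5.24} ≥ 0.73) = 2(1 − Φ(0.3189)) ≈ 0.7498.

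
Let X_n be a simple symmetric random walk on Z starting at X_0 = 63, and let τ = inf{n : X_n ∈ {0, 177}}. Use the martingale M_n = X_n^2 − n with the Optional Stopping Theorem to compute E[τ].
E[τ] = 7182

M_n = X_n^2 − n is a martingale (since E[X_{n+1}^2 | F_n] = X_n^2 + 1). By OST (τ has finite mean in a bounded region), E[M_τ] = E[M_0] = X_0^2 − 0 = 63^2 = 3969. Also E[M_τ] = E[X_τ^2] − E[τ]. The walk exits at 0 or 177, with P(hit 177 first) = 63/177, so E[X_τ^2] = 177^2 · 63/177 + 0 = 11151. Thus E[τ] = E[X_τ^2] − E[M_τ] = 11151 − 3969 = 7182 = 63(177 − 63) = 7182.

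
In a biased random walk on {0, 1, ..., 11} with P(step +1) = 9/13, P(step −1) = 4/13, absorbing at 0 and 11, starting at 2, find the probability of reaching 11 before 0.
P(hit 11 before 0) = (1 − (4/9)^2) / (1 − (4/9)^11) = 5036466357/6275373061

Let u_k denote P(reach 11 before 0 | start at k). Boundary: u_0 = 0, u_11 = 1. Recurrence: u_k = 9/13·u_{k+1} + 4/13·u_{k-1} for 1 ≤ k ≤ 10. Try u_k = A + B·r^k with r = q/p = (4/13)/(9/13) = 4/9. Substitution satisfies the recurrence; boundary conditions give:
  u_k = (1 − r^k) / (1 − r^N) = (1 − (4/9)^2) / (1 − (4/9)^11) = 5036466357/6275373061.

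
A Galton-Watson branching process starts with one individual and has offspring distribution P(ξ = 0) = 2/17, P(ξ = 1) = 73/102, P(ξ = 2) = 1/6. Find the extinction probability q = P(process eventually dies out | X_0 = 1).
q = 12/17

The pgf is f(s) = 2/17 + 73/102·s + 1/6·s². The extinction probability q is the smallest fixed point of f in [0, 1]. Setting s = f(s):
  1/6·s² + (73/102 − 1)·s + 2/17 = 0
  1/6·s² − (2/17 + 1/6)·s + 2/17 = 0
which factors as (s − 1)·(1/6·s − 2/17) = 0, giving roots s = 1 and s = (2/17)/(1/6) = 12/17.
Mean offspring μ = 73/102 + 2·1/6 = 107/102 > 1 (supercritical), so q < 1. The extinction probability is the smaller root: q = (2/17)/(1/6) = 12/17.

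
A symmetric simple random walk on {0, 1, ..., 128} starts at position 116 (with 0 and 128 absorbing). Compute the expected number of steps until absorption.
E[τ | X_0 = 116] = 1392

Let v_k = E[τ | X_0 = k]. Boundary: v_0 = v_128 = 0. Recurrence: v_k = 1 + (v_{k-1} + v_{k+1})/2 for 1 ≤ k ≤ 127. The particular solution to v_k − (v_{k-1} + v_{k+1})/2 = 1 is v_k = −k^2. Adding homogeneous solution A + B k and matching boundaries gives v_k = k (128 − k). Substituting k = 116: v_116 = 116 · 12 = 1392.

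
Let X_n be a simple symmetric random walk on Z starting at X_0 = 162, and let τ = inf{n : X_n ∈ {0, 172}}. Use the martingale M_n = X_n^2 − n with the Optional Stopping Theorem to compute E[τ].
E[τ] = 1620

M_n = X_n^2 − n is a martingale (since E[X_{n+1}^2 | F_n] = X_n^2 + 1). By OST (τ has finite mean in a bounded region), E[M_τ] = E[M_0] = X_0^2 − 0 = 162^2 = 26244. Also E[M_τ] = E[X_τ^2] − E[τ]. The walk exits at 0 or 172, with P(hit 172 first) = 162/172, so E[X_τ^2] = 172^2 · 162/172 + 0 = 27864. Thus E[τ] = E[X_τ^2] − E[M_τ] = 27864 − 26244 = 1620 = 162(172 − 162) = 1620.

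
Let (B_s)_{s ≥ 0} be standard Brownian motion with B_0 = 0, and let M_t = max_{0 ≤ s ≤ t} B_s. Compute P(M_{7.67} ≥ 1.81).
P(M_{7.67} ≥ 1.81) = 2·P(B_{7.67} ≥ 1.81) = 2(1 − Φ(1.81/√7.67)) ≈ 0.5134

By the reflection principle for Brownian motion, P(M_t ≥ a) = 2 · P(B_t ≥ a) for a ≥ 0. Since B_t ~ N(0, t), P(B_t ≥ 1.81) = 1 − Φ(1.81/√t) = 1 − Φ(1.81/√7.67) = 1 − Φ(0.6536). So
  P(M_{7.67} ≥ 1.81) = 2(1 − Φ(0.6536)) ≈ 0.5134.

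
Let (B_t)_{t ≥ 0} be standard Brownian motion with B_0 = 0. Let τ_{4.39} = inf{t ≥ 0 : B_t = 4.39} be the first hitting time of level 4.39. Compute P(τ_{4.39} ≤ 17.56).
P(τ_{4.39} ≤ 17.56) = 2(1 − Φ(4.39/√17.56)) = 2(1 − Φ(1.0476)) ≈ 0.2948

By the reflection principle for standard BM, P(τ_b ≤ t) = 2 · P(B_t ≥ b). Since B_t ~ N(0, t), P(B_t ≥ 4.39) = 1 − Φ(4.39/√t) = 1 − Φ(4.39/√17.56) = 1 − Φ(1.0476) ≈ 0.14741. Doubling: P(τ_{4.39} ≤ 17.56) ≈ 2 · 0.14741 = 0.29482 ≈ 0.2948.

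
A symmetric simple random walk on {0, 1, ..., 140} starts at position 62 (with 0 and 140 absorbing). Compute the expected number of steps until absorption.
E[τ | X_0 = 62] = 4836

Let v_k = E[τ | X_0 = k]. Boundary: v_0 = v_140 = 0. Recurrence: v_k = 1 + (v_{k-1} + v_{k+1})/2 for 1 ≤ k ≤ 139. The particular solution to v_k − (v_{k-1} + v_{k+1})/2 = 1 is v_k = −k^2. Adding homogeneous solution A + B k and matching boundaries gives v_k = k (140 − k). Substituting k = 62: v_62 = 62 · 78 = 4836.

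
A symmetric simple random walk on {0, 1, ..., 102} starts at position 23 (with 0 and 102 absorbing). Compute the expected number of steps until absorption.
E[τ | X_0 = 23] = 1817

Let v_k = E[τ | X_0 = k]. Boundary: v_0 = v_102 = 0. Recurrence: v_k = 1 + (v_{k-1} + v_{k+1})/2 for 1 ≤ k ≤ 101. The particular solution to v_k − (v_{k-1} + v_{k+1})/2 = 1 is v_k = −k^2. Adding homogeneous solution A + B k and matching boundaries gives v_k = k (102 − k). Substituting k = 23: v_23 = 23 · 79 = 1817.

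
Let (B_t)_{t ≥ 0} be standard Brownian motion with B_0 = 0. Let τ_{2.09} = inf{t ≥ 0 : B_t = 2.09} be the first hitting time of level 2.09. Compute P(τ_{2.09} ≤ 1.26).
P(τ_{2.09} ≤ 1.26) = 2(1 − Φ(2.09/√1.26)) = 2(1 − Φ(1.8619)) ≈ 0.0626

By the reflection principle for standard BM, P(τ_b ≤ t) = 2 · P(B_t ≥ b). Since B_t ~ N(0, t), P(B_t ≥ 2.09) = 1 − Φ(2.09/√t) = 1 − Φ(2.09/√1.26) = 1 − Φ(1.8619) ≈ 0.03131. Doubling: P(τ_{2.09} ≤ 1.26) ≈ 2 · 0.03131 = 0.06262 ≈ 0.0626.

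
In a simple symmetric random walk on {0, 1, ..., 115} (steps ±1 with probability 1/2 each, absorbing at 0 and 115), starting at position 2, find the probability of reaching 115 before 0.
P(hit 115 before 0) = 2/115

Let u_k = P(hit 115 before 0 | start at k). Then u_0 = 0, u_115 = 1, and u_k = u_{k-1}/2 + u_{k+1}/2 for 1 ≤ k ≤ 114. This harmonic recurrence is solved by u_k = k/115, giving u_2 = 2/115.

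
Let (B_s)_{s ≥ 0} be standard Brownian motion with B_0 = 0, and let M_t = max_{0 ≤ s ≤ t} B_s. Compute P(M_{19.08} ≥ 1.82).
P(M_{19.08} ≥ 1.82) = 2·P(B_{19.08} ≥ 1.82) = 2(1 − Φ(1.82/√19.08)) ≈ 0.6769

By the reflection principle for Brownian motion, P(M_t ≥ a) = 2 · P(B_t ≥ a) for a ≥ 0. Since B_t ~ N(0, t), P(B_t ≥ 1.82) = 1 − Φ(1.82/√t) = 1 − Φ(1.82/√19.08) = 1 − Φ(0.4167). So
  P(M_{19.08} ≥ 1.82) = 2(1 − Φ(0.4167)) ≈ 0.6769.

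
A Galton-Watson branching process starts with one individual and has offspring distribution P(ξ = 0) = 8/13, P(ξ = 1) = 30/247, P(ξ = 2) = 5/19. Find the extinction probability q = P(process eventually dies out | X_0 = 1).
q = 1

Mean offspring μ = 0·8/13 + 1·30/247 + 2·5/19 = 160/247 ≤ 1. For μ ≤ 1 with offspring not concentrated at 1, the Galton-Watson process goes extinct almost surely, so q = 1.
(Algebraic check: The pgf is f(s) = 8/13 + 30/247·s + 5/19·s². The extinction probability q is the smallest fixed point of f in [0, 1]. Setting s = f(s):
  5/19·s² + (30/247 − 1)·s + 8/13 = 0
  5/19·s² − (8/13 + 5/19)·s + 8/13 = 0
which factors as (s − 1)·(5/19·s − 8/13) = 0, giving roots s = 1 and s = (8/13)/(5/19) = 152/65. Since 152/65 ≥ 1, the smallest root in [0, 1] is s = 1.)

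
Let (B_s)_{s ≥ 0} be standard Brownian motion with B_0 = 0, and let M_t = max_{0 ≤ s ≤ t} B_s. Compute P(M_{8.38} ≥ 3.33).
P(M_{8.38} ≥ 3.33) = 2·P(B_{8.38} ≥ 3.33) = 2(1 − Φ(3.33/√8.38)) ≈ 0.2500

By the reflection principle for Brownian motion, P(M_t ≥ a) = 2 · P(B_t ≥ a) for a ≥ 0. Since B_t ~ N(0, t), P(B_t ≥ 3.33) = 1 − Φ(3.33/√t) = 1 − Φ(3.33/√8.38) = 1 − Φ(1.1503). So
  P(M_{8.38} ≥ 3.33) = 2(1 − Φ(1.1503)) ≈ 0.2500.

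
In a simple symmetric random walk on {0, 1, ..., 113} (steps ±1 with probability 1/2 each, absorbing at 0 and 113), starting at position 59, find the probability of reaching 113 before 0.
P(hit 113 before 0) = 59/113

Let u_k = P(hit 113 before 0 | start at k). Then u_0 = 0, u_113 = 1, and u_k = u_{k-1}/2 + u_{k+1}/2 for 1 ≤ k ≤ 112. This harmonic recurrence is solved by u_k = k/113, giving u_59 = 59/113.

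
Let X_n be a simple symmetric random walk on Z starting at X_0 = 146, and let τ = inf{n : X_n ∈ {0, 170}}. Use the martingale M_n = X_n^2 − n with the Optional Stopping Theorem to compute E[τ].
E[τ] = 3504

M_n = X_n^2 − n is a martingale (since E[X_{n+1}^2 | F_n] = X_n^2 + 1). By OST (τ has finite mean in a bounded region), E[M_τ] = E[M_0] = X_0^2 − 0 = 146^2 = 21316. Also E[M_τ] = E[X_τ^2] − E[τ]. The walk exits at 0 or 170, with P(hit 170 first) = 146/170, so E[X_τ^2] = 170^2 · 146/170 + 0 = 24820. Thus E[τ] = E[X_τ^2] − E[M_τ] = 24820 − 21316 = 3504 = 146(170 − 146) = 3504.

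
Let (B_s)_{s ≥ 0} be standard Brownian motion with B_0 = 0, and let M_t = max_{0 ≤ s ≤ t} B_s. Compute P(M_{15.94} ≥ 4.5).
P(M_{15.94} ≥ 4.5) = 2·P(B_{15.94} ≥ 4.5) = 2(1 − Φ(4.5/√15.94)) ≈ 0.2597

By the reflection principle for Brownian motion, P(M_t ≥ a) = 2 · P(B_t ≥ a) for a ≥ 0. Since B_t ~ N(0, t), P(B_t ≥ 4.5) = 1 − Φ(4.5/√t) = 1 − Φ(4.5/√15.94) = 1 − Φ(1.1271). So
  P(M_{15.94} ≥ 4.5) = 2(1 − Φ(1.1271)) ≈ 0.2597.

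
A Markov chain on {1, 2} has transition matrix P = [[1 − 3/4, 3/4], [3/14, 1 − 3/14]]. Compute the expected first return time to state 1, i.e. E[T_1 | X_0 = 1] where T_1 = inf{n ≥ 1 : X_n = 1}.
E[T_1 | X_0 = 1] = 1/π_1 = 9/2

For an irreducible recurrent Markov chain with stationary distribution π, E[T_i | X_0 = i] = 1/π_i (Kac's formula). Here π_1 = (3/14)/(3/4 + 3/14) = (3/14)/(27/28) = 2/9, so E[T_1 | X_0 = 1] = 1/π_1 = (3/4 + 3/14)/(3/14) = (27/28)/(3/14) = 9/2.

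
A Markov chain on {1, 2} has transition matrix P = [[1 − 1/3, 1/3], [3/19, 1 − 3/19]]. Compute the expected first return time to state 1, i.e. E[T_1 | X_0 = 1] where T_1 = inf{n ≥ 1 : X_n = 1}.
E[T_1 | X_0 = 1] = 1/π_1 = 28/9

For an irreducible recurrent Markov chain with stationary distribution π, E[T_i | X_0 = i] = 1/π_i (Kac's formula). Here π_1 = (3/19)/(1/3 + 3/19) = (3/19)/(28/57) = 9/28, so E[T_1 | X_0 = 1] = 1/π_1 = (1/3 + 3/19)/(3/19) = (28/57)/(3/19) = 28/9.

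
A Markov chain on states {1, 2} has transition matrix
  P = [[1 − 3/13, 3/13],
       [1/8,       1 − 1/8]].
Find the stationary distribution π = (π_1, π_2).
π_1 = 13/37, π_2 = 24/37

Solve πP = π with π_1 + π_2 = 1. From πP = π: π_1 · (1 − 3/13) + π_2 · 1/8 = π_1 ⇒ π_2 · 1/8 = π_1 · 3/13 ⇒ π_2/π_1 = (3/13)/(1/8) = 24/13. Together with π_1 + π_2 = 1:
  π_1 = (1/8)/(3/13 + 1/8) = (1/8)/(37/104) = 13/37,
  π_2 = (3/13)/(3/13 + 1/8) = (3/13)/(37/104) = 24/37.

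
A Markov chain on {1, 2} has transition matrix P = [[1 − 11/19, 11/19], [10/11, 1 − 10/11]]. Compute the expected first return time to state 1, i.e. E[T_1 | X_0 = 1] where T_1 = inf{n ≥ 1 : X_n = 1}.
E[T_1 | X_0 = 1] = 1/π_1 = 311/190

For an irreducible recurrent Markov chain with stationary distribution π, E[T_i | X_0 = i] = 1/π_i (Kac's formula). Here π_1 = (10/11)/(11/19 + 10/11) = (10/11)/(311/209) = 190/311, so E[T_1 | X_0 = 1] = 1/π_1 = (11/19 + 10/11)/(10/11) = (311/209)/(10/11) = 311/190.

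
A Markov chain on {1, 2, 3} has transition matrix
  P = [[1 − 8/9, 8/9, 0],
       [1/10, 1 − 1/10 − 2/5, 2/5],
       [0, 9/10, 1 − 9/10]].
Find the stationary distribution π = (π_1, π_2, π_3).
π = (81/1121, 720/1121, 320/1121)

This is a birth-death chain on three states, which satisfies detailed balance: π_1 · P_{12} = π_2 · P_{21} and π_2 · P_{23} = π_3 · P_{32}.
From π_1 · 8/9 = π_2 · 1/10: π_2/π_1 = (8/9)/(1/10) = 80/9.
From π_2 · 2/5 = π_3 · 9/10: π_3/π_2 = (2/5)/(9/10) = 4/9.
Take π_1 proportional to 1; then unnormalized π = (1, 80/9, 320/81). Normalize by dividing by the sum 1121/81:
  π = (81/1121, 720/1121, 320/1121).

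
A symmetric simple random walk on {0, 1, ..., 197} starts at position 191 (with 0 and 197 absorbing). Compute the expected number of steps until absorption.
E[τ | X_0 = 191] = 1146

Let v_k = E[τ | X_0 = k]. Boundary: v_0 = v_197 = 0. Recurrence: v_k = 1 + (v_{k-1} + v_{k+1})/2 for 1 ≤ k ≤ 196. The particular solution to v_k − (v_{k-1} + v_{k+1})/2 = 1 is v_k = −k^2. Adding homogeneous solution A + B k and matching boundaries gives v_k = k (197 − k). Substituting k = 191: v_191 = 191 · 6 = 1146.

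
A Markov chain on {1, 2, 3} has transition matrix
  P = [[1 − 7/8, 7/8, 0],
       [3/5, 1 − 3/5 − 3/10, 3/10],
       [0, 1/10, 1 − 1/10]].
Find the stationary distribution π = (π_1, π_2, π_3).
π = (6/41, 35/164, 105/164)

This is a birth-death chain on three states, which satisfies detailed balance: π_1 · P_{12} = π_2 · P_{21} and π_2 · P_{23} = π_3 · P_{32}.
From π_1 · 7/8 = π_2 · 3/5: π_2/π_1 = (7/8)/(3/5) = 35/24.
From π_2 · 3/10 = π_3 · 1/10: π_3/π_2 = (3/10)/(1/10) = 3.
Take π_1 proportional to 1; then unnormalized π = (1, 35/24, 35/8). Normalize by dividing by the sum 41/6:
  π = (6/41, 35/164, 105/164).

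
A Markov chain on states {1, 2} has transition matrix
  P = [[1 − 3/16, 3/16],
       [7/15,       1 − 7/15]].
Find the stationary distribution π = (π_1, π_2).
π_1 = 112/157, π_2 = 45/157

Solve πP = π with π_1 + π_2 = 1. From πP = π: π_1 · (1 − 3/16) + π_2 · 7/15 = π_1 ⇒ π_2 · 7/15 = π_1 · 3/16 ⇒ π_2/π_1 = (3/16)/(7/15) = 45/112. Together with π_1 + π_2 = 1:
  π_1 = (7/15)/(3/16 + 7/15) = (7/15)/(157/240) = 112/157,
  π_2 = (3/16)/(3/16 + 7/15) = (3/16)/(157/240) = 45/157.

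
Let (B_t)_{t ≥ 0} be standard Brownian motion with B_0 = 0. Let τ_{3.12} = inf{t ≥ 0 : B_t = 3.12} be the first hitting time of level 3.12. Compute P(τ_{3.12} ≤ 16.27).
P(τ_{3.12} ≤ 16.27) = 2(1 − Φ(3.12/√16.27)) = 2(1 − Φ(0.7735)) ≈ 0.4392

By the reflection principle for standard BM, P(τ_b ≤ t) = 2 · P(B_t ≥ b). Since B_t ~ N(0, t), P(B_t ≥ 3.12) = 1 − Φ(3.12/√t) = 1 − Φ(3.12/√16.27) = 1 − Φ(0.7735) ≈ 0.21961. Doubling: P(τ_{3.12} ≤ 16.27) ≈ 2 · 0.21961 = 0.43922 ≈ 0.4392.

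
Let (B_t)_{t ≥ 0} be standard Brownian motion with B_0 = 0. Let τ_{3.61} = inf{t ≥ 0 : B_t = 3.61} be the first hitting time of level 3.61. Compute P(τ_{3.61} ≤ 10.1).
P(τ_{3.61} ≤ 10.1) = 2(1 − Φ(3.61/√10.1)) = 2(1 − Φ(1.1359)) ≈ 0.2560

By the reflection principle for standard BM, P(τ_b ≤ t) = 2 · P(B_t ≥ b). Since B_t ~ N(0, t), P(B_t ≥ 3.61) = 1 − Φ(3.61/√t) = 1 − Φ(3.61/√10.1) = 1 − Φ(1.1359) ≈ 0.12800. Doubling: P(τ_{3.61} ≤ 10.1) ≈ 2 · 0.12800 = 0.25600 ≈ 0.2560.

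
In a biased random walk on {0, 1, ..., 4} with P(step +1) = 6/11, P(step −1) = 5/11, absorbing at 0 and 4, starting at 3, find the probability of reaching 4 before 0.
P(hit 4 before 0) = (1 − (5/6)^3) / (1 − (5/6)^4) = 546/671

Let u_k denote P(reach 4 before 0 | start at k). Boundary: u_0 = 0, u_4 = 1. Recurrence: u_k = 6/11·u_{k+1} + 5/11·u_{k-1} for 1 ≤ k ≤ 3. Try u_k = A + B·r^k with r = q/p = (5/11)/(6/11) = 5/6. Substitution satisfies the recurrence; boundary conditions give:
  u_k = (1 − r^k) / (1 − r^N) = (1 − (5/6)^3) / (1 − (5/6)^4) = 546/671.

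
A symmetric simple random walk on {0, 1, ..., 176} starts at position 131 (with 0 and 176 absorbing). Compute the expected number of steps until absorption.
E[τ | X_0 = 131] = 5895

Let v_k = E[τ | X_0 = k]. Boundary: v_0 = v_176 = 0. Recurrence: v_k = 1 + (v_{k-1} + v_{k+1})/2 for 1 ≤ k ≤ 175. The particular solution to v_k − (v_{k-1} + v_{k+1})/2 = 1 is v_k = −k^2. Adding homogeneous solution A + B k and matching boundaries gives v_k = k (176 − k). Substituting k = 131: v_131 = 131 · 45 = 5895.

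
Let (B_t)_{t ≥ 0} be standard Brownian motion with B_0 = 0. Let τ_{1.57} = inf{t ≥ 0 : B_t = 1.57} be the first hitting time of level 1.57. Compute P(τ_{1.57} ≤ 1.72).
P(τ_{1.57} ≤ 1.72) = 2(1 − Φ(1.57/√1.72)) = 2(1 − Φ(1.1971)) ≈ 0.2313

By the reflection principle for standard BM, P(τ_b ≤ t) = 2 · P(B_t ≥ b). Since B_t ~ N(0, t), P(B_t ≥ 1.57) = 1 − Φ(1.57/√t) = 1 − Φ(1.57/√1.72) = 1 − Φ(1.1971) ≈ 0.11563. Doubling: P(τ_{1.57} ≤ 1.72) ≈ 2 · 0.11563 = 0.23126 ≈ 0.2313.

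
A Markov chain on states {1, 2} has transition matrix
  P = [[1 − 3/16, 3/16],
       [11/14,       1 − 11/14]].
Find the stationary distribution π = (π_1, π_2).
π_1 = 88/109, π_2 = 21/109

Solve πP = π with π_1 + π_2 = 1. From πP = π: π_1 · (1 − 3/16) + π_2 · 11/14 = π_1 ⇒ π_2 · 11/14 = π_1 · 3/16 ⇒ π_2/π_1 = (3/16)/(11/14) = 21/88. Together with π_1 + π_2 = 1:
  π_1 = (11/14)/(3/16 + 11/14) = (11/14)/(109/112) = 88/109,
  π_2 = (3/16)/(3/16 + 11/14) = (3/16)/(109/112) = 21/109.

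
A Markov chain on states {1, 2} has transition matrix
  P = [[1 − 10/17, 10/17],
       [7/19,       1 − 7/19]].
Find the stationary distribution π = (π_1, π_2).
π_1 = 119/309, π_2 = 190/309

Solve πP = π with π_1 + π_2 = 1. From πP = π: π_1 · (1 − 10/17) + π_2 · 7/19 = π_1 ⇒ π_2 · 7/19 = π_1 · 10/17 ⇒ π_2/π_1 = (10/17)/(7/19) = 190/119. Together with π_1 + π_2 = 1:
  π_1 = (7/19)/(10/17 + 7/19) = (7/19)/(309/323) = 119/309,
  π_2 = (10/17)/(10/17 + 7/19) = (10/17)/(309/323) = 190/309.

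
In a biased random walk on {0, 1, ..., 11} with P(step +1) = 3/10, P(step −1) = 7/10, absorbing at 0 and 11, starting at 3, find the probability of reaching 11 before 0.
P(hit 11 before 0) = (1 − (7/3)^3) / (1 − (7/3)^11) = 518319/494287399

Let u_k denote P(reach 11 before 0 | start at k). Boundary: u_0 = 0, u_11 = 1. Recurrence: u_k = 3/10·u_{k+1} + 7/10·u_{k-1} for 1 ≤ k ≤ 10. Try u_k = A + B·r^k with r = q/p = (7/10)/(3/10) = 7/3. Substitution satisfies the recurrence; boundary conditions give:
  u_k = (1 − r^k) / (1 − r^N) = (1 − (7/3)^3) / (1 − (7/3)^11) = 518319/494287399.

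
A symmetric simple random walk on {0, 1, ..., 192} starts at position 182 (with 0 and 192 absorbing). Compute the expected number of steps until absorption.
E[τ | X_0 = 182] = 1820

Let v_k = E[τ | X_0 = k]. Boundary: v_0 = v_192 = 0. Recurrence: v_k = 1 + (v_{k-1} + v_{k+1})/2 for 1 ≤ k ≤ 191. The particular solution to v_k − (v_{k-1} + v_{k+1})/2 = 1 is v_k = −k^2. Adding homogeneous solution A + B k and matching boundaries gives v_k = k (192 − k). Substituting k = 182: v_182 = 182 · 10 = 1820.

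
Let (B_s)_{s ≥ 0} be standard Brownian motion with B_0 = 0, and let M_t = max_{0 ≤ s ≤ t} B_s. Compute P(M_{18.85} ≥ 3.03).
P(M_{18.85} ≥ 3.03) = 2·P(B_{18.85} ≥ 3.03) = 2(1 − Φ(3.03/√18.85)) ≈ 0.4852

By the reflection principle for Brownian motion, P(M_t ≥ a) = 2 · P(B_t ≥ a) for a ≥ 0. Since B_t ~ N(0, t), P(B_t ≥ 3.03) = 1 − Φ(3.03/√t) = 1 − Φ(3.03/√18.85) = 1 − Φ(0.6979). So
  P(M_{18.85} ≥ 3.03) = 2(1 − Φ(0.6979)) ≈ 0.4852.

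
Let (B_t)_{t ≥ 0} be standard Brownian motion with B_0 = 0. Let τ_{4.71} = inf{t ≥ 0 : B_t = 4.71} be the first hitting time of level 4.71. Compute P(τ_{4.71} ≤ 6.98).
P(τ_{4.71} ≤ 6.98) = 2(1 − Φ(4.71/√6.98)) = 2(1 − Φ(1.7828)) ≈ 0.0746

By the reflection principle for standard BM, P(τ_b ≤ t) = 2 · P(B_t ≥ b). Since B_t ~ N(0, t), P(B_t ≥ 4.71) = 1 − Φ(4.71/√t) = 1 − Φ(4.71/√6.98) = 1 − Φ(1.7828) ≈ 0.03731. Doubling: P(τ_{4.71} ≤ 6.98) ≈ 2 · 0.03731 = 0.07462 ≈ 0.0746.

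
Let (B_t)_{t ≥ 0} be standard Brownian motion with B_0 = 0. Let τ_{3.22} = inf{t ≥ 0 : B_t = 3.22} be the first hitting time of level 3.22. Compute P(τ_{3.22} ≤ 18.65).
P(τ_{3.22} ≤ 18.65) = 2(1 − Φ(3.22/√18.65)) = 2(1 − Φ(0.7456)) ≈ 0.4559

By the reflection principle for standard BM, P(τ_b ≤ t) = 2 · P(B_t ≥ b). Since B_t ~ N(0, t), P(B_t ≥ 3.22) = 1 − Φ(3.22/√t) = 1 − Φ(3.22/√18.65) = 1 − Φ(0.7456) ≈ 0.22795. Doubling: P(τ_{3.22} ≤ 18.65) ≈ 2 · 0.22795 = 0.45590 ≈ 0.4559.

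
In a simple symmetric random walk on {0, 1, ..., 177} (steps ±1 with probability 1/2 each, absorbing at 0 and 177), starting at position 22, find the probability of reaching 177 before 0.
P(hit 177 before 0) = 22/177

Let u_k = P(hit 177 before 0 | start at k). Then u_0 = 0, u_177 = 1, and u_k = u_{k-1}/2 + u_{k+1}/2 for 1 ≤ k ≤ 176. This harmonic recurrence is solved by u_k = k/177, giving u_22 = 22/177.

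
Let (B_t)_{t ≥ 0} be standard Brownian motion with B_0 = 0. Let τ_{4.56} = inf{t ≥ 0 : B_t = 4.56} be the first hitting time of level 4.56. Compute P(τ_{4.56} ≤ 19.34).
P(τ_{4.56} ≤ 19.34) = 2(1 − Φ(4.56/√19.34)) = 2(1 − Φ(1.0369)) ≈ 0.2998

By the reflection principle for standard BM, P(τ_b ≤ t) = 2 · P(B_t ≥ b). Since B_t ~ N(0, t), P(B_t ≥ 4.56) = 1 − Φ(4.56/√t) = 1 − Φ(4.56/√19.34) = 1 − Φ(1.0369) ≈ 0.14989. Doubling: P(τ_{4.56} ≤ 19.34) ≈ 2 · 0.14989 = 0.29978 ≈ 0.2998.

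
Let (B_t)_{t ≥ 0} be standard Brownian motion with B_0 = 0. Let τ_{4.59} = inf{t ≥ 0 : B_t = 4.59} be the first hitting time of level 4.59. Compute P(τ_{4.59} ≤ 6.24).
P(τ_{4.59} ≤ 6.24) = 2(1 − Φ(4.59/√6.24)) = 2(1 − Φ(1.8375)) ≈ 0.0661

By the reflection principle for standard BM, P(τ_b ≤ t) = 2 · P(B_t ≥ b). Since B_t ~ N(0, t), P(B_t ≥ 4.59) = 1 − Φ(4.59/√t) = 1 − Φ(4.59/√6.24) = 1 − Φ(1.8375) ≈ 0.03307. Doubling: P(τ_{4.59} ≤ 6.24) ≈ 2 · 0.03307 = 0.06614 ≈ 0.0661.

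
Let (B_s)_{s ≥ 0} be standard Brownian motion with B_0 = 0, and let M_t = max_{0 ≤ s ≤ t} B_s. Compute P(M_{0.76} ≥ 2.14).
P(M_{0.76} ≥ 2.14) = 2·P(B_{0.76} ≥ 2.14) = 2(1 − Φ(2.14/√0.76)) ≈ 0.0141

By the reflection principle for Brownian motion, P(M_t ≥ a) = 2 · P(B_t ≥ a) for a ≥ 0. Since B_t ~ N(0, t), P(B_t ≥ 2.14) = 1 − Φ(2.14/√t) = 1 − Φ(2.14/√0.76) = 1 − Φ(2.4547). So
  P(M_{0.76} ≥ 2.14) = 2(1 − Φ(2.4547)) ≈ 0.0141.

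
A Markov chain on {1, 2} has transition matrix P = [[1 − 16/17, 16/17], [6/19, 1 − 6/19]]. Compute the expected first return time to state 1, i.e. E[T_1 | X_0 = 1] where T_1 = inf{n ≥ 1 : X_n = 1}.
E[T_1 | X_0 = 1] = 1/π_1 = 203/51

For an irreducible recurrent Markov chain with stationary distribution π, E[T_i | X_0 = i] = 1/π_i (Kac's formula). Here π_1 = (6/19)/(16/17 + 6/19) = (6/19)/(406/323) = 51/203, so E[T_1 | X_0 = 1] = 1/π_1 = (16/17 + 6/19)/(6/19) = (406/323)/(6/19) = 203/51.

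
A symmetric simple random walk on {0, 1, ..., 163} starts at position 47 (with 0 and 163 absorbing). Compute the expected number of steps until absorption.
E[τ | X_0 = 47] = 5452

Let v_k = E[τ | X_0 = k]. Boundary: v_0 = v_163 = 0. Recurrence: v_k = 1 + (v_{k-1} + v_{k+1})/2 for 1 ≤ k ≤ 162. The particular solution to v_k − (v_{k-1} + v_{k+1})/2 = 1 is v_k = −k^2. Adding homogeneous solution A + B k and matching boundaries gives v_k = k (163 − k). Substituting k = 47: v_47 = 47 · 116 = 5452.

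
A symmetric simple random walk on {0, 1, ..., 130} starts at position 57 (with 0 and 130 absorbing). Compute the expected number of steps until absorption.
E[τ | X_0 = 57] = 4161

Let v_k = E[τ | X_0 = k]. Boundary: v_0 = v_130 = 0. Recurrence: v_k = 1 + (v_{k-1} + v_{k+1})/2 for 1 ≤ k ≤ 129. The particular solution to v_k − (v_{k-1} + v_{k+1})/2 = 1 is v_k = −k^2. Adding homogeneous solution A + B k and matching boundaries gives v_k = k (130 − k). Substituting k = 57: v_57 = 57 · 73 = 4161.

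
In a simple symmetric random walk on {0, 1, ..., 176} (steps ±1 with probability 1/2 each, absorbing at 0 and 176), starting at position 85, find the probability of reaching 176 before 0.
P(hit 176 before 0) = 85/176

Let u_k = P(hit 176 before 0 | start at k). Then u_0 = 0, u_176 = 1, and u_k = u_{k-1}/2 + u_{k+1}/2 for 1 ≤ k ≤ 175. This harmonic recurrence is solved by u_k = k/176, giving u_85 = 85/176.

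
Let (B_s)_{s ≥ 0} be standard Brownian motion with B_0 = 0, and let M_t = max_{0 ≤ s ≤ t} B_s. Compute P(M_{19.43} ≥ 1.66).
P(M_{19.43} ≥ 1.66) = 2·P(B_{19.43} ≥ 1.66) = 2(1 − Φ(1.66/√19.43)) ≈ 0.7065

By the reflection principle for Brownian motion, P(M_t ≥ a) = 2 · P(B_t ≥ a) for a ≥ 0. Since B_t ~ N(0, t), P(B_t ≥ 1.66) = 1 − Φ(1.66/√t) = 1 − Φ(1.66/√19.43) = 1 − Φ(0.3766). So
  P(M_{19.43} ≥ 1.66) = 2(1 − Φ(0.3766)) ≈ 0.7065.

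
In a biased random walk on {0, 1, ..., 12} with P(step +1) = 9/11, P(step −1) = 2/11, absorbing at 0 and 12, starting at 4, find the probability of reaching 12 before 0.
P(hit 12 before 0) = (1 − (2/9)^4) / (1 − (2/9)^12) = 43046721/43151953

Let u_k denote P(reach 12 before 0 | start at k). Boundary: u_0 = 0, u_12 = 1. Recurrence: u_k = 9/11·u_{k+1} + 2/11·u_{k-1} for 1 ≤ k ≤ 11. Try u_k = A + B·r^k with r = q/p = (2/11)/(9/11) = 2/9. Substitution satisfies the recurrence; boundary conditions give:
  u_k = (1 − r^k) / (1 − r^N) = (1 − (2/9)^4) / (1 − (2/9)^12) = 43046721/43151953.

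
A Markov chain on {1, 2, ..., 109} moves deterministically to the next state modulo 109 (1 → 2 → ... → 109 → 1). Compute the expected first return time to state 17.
E[T_17 | X_0 = 17] = 109

The chain cycles deterministically, so starting at state 17 it returns in exactly 109 steps. Equivalently, the stationary distribution is uniform π_j = 1/109 for every state j, so by Kac's formula E[T_17] = 1/π_17 = 109.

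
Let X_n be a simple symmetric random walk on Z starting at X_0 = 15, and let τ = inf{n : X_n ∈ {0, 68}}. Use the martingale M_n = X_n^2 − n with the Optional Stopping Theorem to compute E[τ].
E[τ] = 795

M_n = X_n^2 − n is a martingale (since E[X_{n+1}^2 | F_n] = X_n^2 + 1). By OST (τ has finite mean in a bounded region), E[M_τ] = E[M_0] = X_0^2 − 0 = 15^2 = 225. Also E[M_τ] = E[X_τ^2] − E[τ]. The walk exits at 0 or 68, with P(hit 68 first) = 15/68, so E[X_τ^2] = 68^2 · 15/68 + 0 = 1020. Thus E[τ] = E[X_τ^2] − E[M_τ] = 1020 − 225 = 795 = 15(68 − 15) = 795.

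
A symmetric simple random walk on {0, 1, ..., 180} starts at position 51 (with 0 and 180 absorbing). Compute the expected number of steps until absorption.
E[τ | X_0 = 51] = 6579

Let v_k = E[τ | X_0 = k]. Boundary: v_0 = v_180 = 0. Recurrence: v_k = 1 + (v_{k-1} + v_{k+1})/2 for 1 ≤ k ≤ 179. The particular solution to v_k − (v_{k-1} + v_{k+1})/2 = 1 is v_k = −k^2. Adding homogeneous solution A + B k and matching boundaries gives v_k = k (180 − k). Substituting k = 51: v_51 = 51 · 129 = 6579.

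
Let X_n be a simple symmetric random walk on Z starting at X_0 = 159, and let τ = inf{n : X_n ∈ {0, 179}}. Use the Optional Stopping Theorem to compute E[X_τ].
E[X_τ] = 159

X_n is a martingale and τ is a bounded-mean stopping time (indeed τ is finite a.s. with bounded expectation since the walk is in a bounded region). By the OST, E[X_τ] = E[X_0] = 159. Equivalently: E[X_τ] = 179 · P(hit 179 first) + 0 · P(hit 0 first) = 179 · (159/179) = 159.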